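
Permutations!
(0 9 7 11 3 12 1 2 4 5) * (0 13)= (0 9 7 11 3 12 1 2 4 5 13)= [9, 2, 4, 12, 5, 13, 6, 11, 8, 7, 10, 3, 1, 0]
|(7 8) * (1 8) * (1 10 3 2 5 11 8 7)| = |(1 7 10 3 2 5 11 8)| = 8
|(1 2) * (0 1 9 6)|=5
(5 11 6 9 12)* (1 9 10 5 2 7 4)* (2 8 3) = (1 9 12 8 3 2 7 4)(5 11 6 10) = [0, 9, 7, 2, 1, 11, 10, 4, 3, 12, 5, 6, 8]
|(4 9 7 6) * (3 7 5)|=|(3 7 6 4 9 5)|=6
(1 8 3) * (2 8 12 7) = [0, 12, 8, 1, 4, 5, 6, 2, 3, 9, 10, 11, 7] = (1 12 7 2 8 3)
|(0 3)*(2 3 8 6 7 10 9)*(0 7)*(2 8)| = |(0 2 3 7 10 9 8 6)| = 8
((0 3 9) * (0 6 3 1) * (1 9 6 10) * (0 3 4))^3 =(0 1 4 10 6 9 3)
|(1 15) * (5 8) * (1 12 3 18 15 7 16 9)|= 4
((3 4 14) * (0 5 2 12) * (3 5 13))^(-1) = (0 12 2 5 14 4 3 13)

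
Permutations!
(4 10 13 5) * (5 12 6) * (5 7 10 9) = [0, 1, 2, 3, 9, 4, 7, 10, 8, 5, 13, 11, 6, 12] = (4 9 5)(6 7 10 13 12)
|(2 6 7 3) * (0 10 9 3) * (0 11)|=|(0 10 9 3 2 6 7 11)|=8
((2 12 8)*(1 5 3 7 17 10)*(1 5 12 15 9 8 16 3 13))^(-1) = (1 13 5 10 17 7 3 16 12)(2 8 9 15)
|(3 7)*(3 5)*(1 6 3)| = |(1 6 3 7 5)| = 5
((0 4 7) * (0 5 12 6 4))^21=((4 7 5 12 6))^21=(4 7 5 12 6)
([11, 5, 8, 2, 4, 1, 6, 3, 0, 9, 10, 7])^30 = [0, 1, 2, 3, 4, 5, 6, 7, 8, 9, 10, 11]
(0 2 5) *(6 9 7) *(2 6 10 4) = [6, 1, 5, 3, 2, 0, 9, 10, 8, 7, 4] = (0 6 9 7 10 4 2 5)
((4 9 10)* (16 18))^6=(18)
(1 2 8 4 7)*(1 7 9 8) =(1 2)(4 9 8) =[0, 2, 1, 3, 9, 5, 6, 7, 4, 8]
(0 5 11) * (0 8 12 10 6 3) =[5, 1, 2, 0, 4, 11, 3, 7, 12, 9, 6, 8, 10] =(0 5 11 8 12 10 6 3)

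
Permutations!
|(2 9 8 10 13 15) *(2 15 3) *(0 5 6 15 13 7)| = |(0 5 6 15 13 3 2 9 8 10 7)| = 11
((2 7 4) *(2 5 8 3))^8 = (2 4 8)(3 7 5)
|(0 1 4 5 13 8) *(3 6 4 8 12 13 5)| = 6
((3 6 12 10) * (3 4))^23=(3 10 6 4 12)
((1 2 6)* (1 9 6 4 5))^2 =(9)(1 4)(2 5) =((1 2 4 5)(6 9))^2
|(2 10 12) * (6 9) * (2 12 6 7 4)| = |(12)(2 10 6 9 7 4)| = 6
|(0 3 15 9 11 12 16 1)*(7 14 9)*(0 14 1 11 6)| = |(0 3 15 7 1 14 9 6)(11 12 16)| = 24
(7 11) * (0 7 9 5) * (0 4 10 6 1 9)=[7, 9, 2, 3, 10, 4, 1, 11, 8, 5, 6, 0]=(0 7 11)(1 9 5 4 10 6)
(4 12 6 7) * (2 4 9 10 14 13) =(2 4 12 6 7 9 10 14 13) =[0, 1, 4, 3, 12, 5, 7, 9, 8, 10, 14, 11, 6, 2, 13]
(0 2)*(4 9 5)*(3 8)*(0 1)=[2, 0, 1, 8, 9, 4, 6, 7, 3, 5]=(0 2 1)(3 8)(4 9 5)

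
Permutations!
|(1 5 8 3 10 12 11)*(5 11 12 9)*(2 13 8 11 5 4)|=21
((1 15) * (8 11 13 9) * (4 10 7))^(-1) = ((1 15)(4 10 7)(8 11 13 9))^(-1) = (1 15)(4 7 10)(8 9 13 11)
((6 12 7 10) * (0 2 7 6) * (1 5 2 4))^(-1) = ((0 4 1 5 2 7 10)(6 12))^(-1) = (0 10 7 2 5 1 4)(6 12)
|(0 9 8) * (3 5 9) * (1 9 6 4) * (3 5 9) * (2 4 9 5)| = 9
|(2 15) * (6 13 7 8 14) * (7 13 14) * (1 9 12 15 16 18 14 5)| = |(1 9 12 15 2 16 18 14 6 5)(7 8)| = 10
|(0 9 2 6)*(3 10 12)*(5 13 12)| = 20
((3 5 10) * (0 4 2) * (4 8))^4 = (3 5 10)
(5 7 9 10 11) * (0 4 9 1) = (0 4 9 10 11 5 7 1) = [4, 0, 2, 3, 9, 7, 6, 1, 8, 10, 11, 5]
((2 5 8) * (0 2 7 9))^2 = (0 5 7)(2 8 9)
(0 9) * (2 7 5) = (0 9)(2 7 5) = [9, 1, 7, 3, 4, 2, 6, 5, 8, 0]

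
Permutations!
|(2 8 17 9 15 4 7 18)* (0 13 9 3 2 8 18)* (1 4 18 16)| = 13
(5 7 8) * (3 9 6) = (3 9 6)(5 7 8) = [0, 1, 2, 9, 4, 7, 3, 8, 5, 6]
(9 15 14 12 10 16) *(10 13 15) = (9 10 16)(12 13 15 14) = [0, 1, 2, 3, 4, 5, 6, 7, 8, 10, 16, 11, 13, 15, 12, 14, 9]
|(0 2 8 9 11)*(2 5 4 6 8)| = 7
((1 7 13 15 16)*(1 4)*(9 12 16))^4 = (1 9)(4 15)(7 12)(13 16)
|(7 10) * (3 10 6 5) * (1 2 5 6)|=6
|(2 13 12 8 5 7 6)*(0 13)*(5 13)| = 15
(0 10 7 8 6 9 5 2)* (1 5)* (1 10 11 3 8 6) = (0 11 3 8 1 5 2)(6 9 10 7) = [11, 5, 0, 8, 4, 2, 9, 6, 1, 10, 7, 3]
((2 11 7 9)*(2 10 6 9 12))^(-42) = (2 7)(11 12)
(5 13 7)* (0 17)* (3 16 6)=(0 17)(3 16 6)(5 13 7)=[17, 1, 2, 16, 4, 13, 3, 5, 8, 9, 10, 11, 12, 7, 14, 15, 6, 0]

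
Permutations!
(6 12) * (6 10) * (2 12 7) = (2 12 10 6 7) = [0, 1, 12, 3, 4, 5, 7, 2, 8, 9, 6, 11, 10]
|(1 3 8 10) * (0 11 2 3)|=|(0 11 2 3 8 10 1)|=7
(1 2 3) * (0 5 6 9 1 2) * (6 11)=(0 5 11 6 9 1)(2 3)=[5, 0, 3, 2, 4, 11, 9, 7, 8, 1, 10, 6]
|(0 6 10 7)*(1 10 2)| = |(0 6 2 1 10 7)| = 6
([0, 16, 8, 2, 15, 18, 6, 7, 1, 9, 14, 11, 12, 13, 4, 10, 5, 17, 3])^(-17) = (1 3 16 2 5 8 18)(4 14 10 15)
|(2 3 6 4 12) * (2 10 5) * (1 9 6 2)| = |(1 9 6 4 12 10 5)(2 3)| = 14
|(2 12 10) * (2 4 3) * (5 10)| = 6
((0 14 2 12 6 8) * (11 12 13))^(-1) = ((0 14 2 13 11 12 6 8))^(-1) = (0 8 6 12 11 13 2 14)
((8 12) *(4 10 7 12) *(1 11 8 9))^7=(1 9 12 7 10 4 8 11)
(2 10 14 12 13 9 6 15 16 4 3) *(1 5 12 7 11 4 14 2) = (1 5 12 13 9 6 15 16 14 7 11 4 3)(2 10) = [0, 5, 10, 1, 3, 12, 15, 11, 8, 6, 2, 4, 13, 9, 7, 16, 14]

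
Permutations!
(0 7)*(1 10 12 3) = (0 7)(1 10 12 3) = [7, 10, 2, 1, 4, 5, 6, 0, 8, 9, 12, 11, 3]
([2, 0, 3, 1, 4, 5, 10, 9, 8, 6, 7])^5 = [2, 0, 3, 1, 4, 5, 10, 9, 8, 6, 7]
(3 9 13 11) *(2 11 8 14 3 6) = (2 11 6)(3 9 13 8 14) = [0, 1, 11, 9, 4, 5, 2, 7, 14, 13, 10, 6, 12, 8, 3]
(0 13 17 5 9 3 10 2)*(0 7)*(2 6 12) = (0 13 17 5 9 3 10 6 12 2 7) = [13, 1, 7, 10, 4, 9, 12, 0, 8, 3, 6, 11, 2, 17, 14, 15, 16, 5]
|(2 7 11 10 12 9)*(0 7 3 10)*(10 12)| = |(0 7 11)(2 3 12 9)| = 12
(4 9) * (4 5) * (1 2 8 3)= (1 2 8 3)(4 9 5)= [0, 2, 8, 1, 9, 4, 6, 7, 3, 5]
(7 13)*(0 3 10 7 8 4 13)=(0 3 10 7)(4 13 8)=[3, 1, 2, 10, 13, 5, 6, 0, 4, 9, 7, 11, 12, 8]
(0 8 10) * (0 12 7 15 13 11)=[8, 1, 2, 3, 4, 5, 6, 15, 10, 9, 12, 0, 7, 11, 14, 13]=(0 8 10 12 7 15 13 11)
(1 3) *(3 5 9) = (1 5 9 3) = [0, 5, 2, 1, 4, 9, 6, 7, 8, 3]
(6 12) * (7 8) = (6 12)(7 8) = [0, 1, 2, 3, 4, 5, 12, 8, 7, 9, 10, 11, 6]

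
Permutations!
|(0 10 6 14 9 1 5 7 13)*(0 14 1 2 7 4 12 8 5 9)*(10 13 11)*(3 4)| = 105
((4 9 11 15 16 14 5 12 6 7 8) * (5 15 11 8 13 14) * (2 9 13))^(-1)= (2 7 6 12 5 16 15 14 13 4 8 9)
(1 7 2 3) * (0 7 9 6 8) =(0 7 2 3 1 9 6 8) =[7, 9, 3, 1, 4, 5, 8, 2, 0, 6]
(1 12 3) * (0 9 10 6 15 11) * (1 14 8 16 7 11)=(0 9 10 6 15 1 12 3 14 8 16 7 11)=[9, 12, 2, 14, 4, 5, 15, 11, 16, 10, 6, 0, 3, 13, 8, 1, 7]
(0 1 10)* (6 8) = (0 1 10)(6 8) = [1, 10, 2, 3, 4, 5, 8, 7, 6, 9, 0]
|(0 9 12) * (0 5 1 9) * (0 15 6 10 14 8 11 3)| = 8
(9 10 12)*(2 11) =[0, 1, 11, 3, 4, 5, 6, 7, 8, 10, 12, 2, 9] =(2 11)(9 10 12)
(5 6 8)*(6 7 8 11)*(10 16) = [0, 1, 2, 3, 4, 7, 11, 8, 5, 9, 16, 6, 12, 13, 14, 15, 10] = (5 7 8)(6 11)(10 16)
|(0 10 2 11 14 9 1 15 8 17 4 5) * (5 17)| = |(0 10 2 11 14 9 1 15 8 5)(4 17)| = 10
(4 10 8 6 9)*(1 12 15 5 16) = (1 12 15 5 16)(4 10 8 6 9) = [0, 12, 2, 3, 10, 16, 9, 7, 6, 4, 8, 11, 15, 13, 14, 5, 1]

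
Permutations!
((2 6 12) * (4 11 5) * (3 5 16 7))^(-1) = (2 12 6)(3 7 16 11 4 5) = ((2 6 12)(3 5 4 11 16 7))^(-1)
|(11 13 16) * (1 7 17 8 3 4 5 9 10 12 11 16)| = 12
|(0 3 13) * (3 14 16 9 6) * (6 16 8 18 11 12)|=18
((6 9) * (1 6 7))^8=(9)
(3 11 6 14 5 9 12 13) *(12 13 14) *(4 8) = (3 11 6 12 14 5 9 13)(4 8) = [0, 1, 2, 11, 8, 9, 12, 7, 4, 13, 10, 6, 14, 3, 5]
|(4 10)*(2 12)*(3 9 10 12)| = 6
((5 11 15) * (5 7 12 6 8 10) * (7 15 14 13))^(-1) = (15)(5 10 8 6 12 7 13 14 11)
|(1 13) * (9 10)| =2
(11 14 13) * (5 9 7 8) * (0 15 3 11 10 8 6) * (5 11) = (0 15 3 5 9 7 6)(8 11 14 13 10) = [15, 1, 2, 5, 4, 9, 0, 6, 11, 7, 8, 14, 12, 10, 13, 3]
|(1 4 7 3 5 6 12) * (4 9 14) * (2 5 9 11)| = 30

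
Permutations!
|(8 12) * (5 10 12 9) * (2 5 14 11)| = |(2 5 10 12 8 9 14 11)| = 8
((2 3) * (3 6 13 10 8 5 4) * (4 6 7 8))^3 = (2 5 10)(3 8 13)(4 7 6)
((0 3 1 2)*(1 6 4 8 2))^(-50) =((0 3 6 4 8 2))^(-50) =(0 8 6)(2 4 3)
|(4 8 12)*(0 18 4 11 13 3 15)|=9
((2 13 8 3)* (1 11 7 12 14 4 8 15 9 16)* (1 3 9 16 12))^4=((1 11 7)(2 13 15 16 3)(4 8 9 12 14))^4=(1 11 7)(2 3 16 15 13)(4 14 12 9 8)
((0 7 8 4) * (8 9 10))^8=(0 9 8)(4 7 10)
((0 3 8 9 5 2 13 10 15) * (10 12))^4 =((0 3 8 9 5 2 13 12 10 15))^4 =(0 5 10 8 13)(2 15 9 12 3)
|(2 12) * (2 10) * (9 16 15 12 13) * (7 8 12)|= |(2 13 9 16 15 7 8 12 10)|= 9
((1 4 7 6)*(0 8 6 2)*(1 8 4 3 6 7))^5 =(0 8 1 2 6 4 7 3)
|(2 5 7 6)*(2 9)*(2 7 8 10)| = 12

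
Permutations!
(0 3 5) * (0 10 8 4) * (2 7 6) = (0 3 5 10 8 4)(2 7 6) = [3, 1, 7, 5, 0, 10, 2, 6, 4, 9, 8]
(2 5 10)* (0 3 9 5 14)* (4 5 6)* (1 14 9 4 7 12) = (0 3 4 5 10 2 9 6 7 12 1 14) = [3, 14, 9, 4, 5, 10, 7, 12, 8, 6, 2, 11, 1, 13, 0]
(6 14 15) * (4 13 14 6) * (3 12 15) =(3 12 15 4 13 14) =[0, 1, 2, 12, 13, 5, 6, 7, 8, 9, 10, 11, 15, 14, 3, 4]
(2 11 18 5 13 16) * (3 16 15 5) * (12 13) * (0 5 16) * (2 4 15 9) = (0 5 12 13 9 2 11 18 3)(4 15 16) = [5, 1, 11, 0, 15, 12, 6, 7, 8, 2, 10, 18, 13, 9, 14, 16, 4, 17, 3]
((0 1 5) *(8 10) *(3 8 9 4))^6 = (3 8 10 9 4)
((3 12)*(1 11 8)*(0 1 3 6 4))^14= (0 6 3 11)(1 4 12 8)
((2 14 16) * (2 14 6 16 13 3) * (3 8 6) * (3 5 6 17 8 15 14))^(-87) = ((2 5 6 16 3)(8 17)(13 15 14))^(-87) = (2 16 5 3 6)(8 17)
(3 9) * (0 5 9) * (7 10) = [5, 1, 2, 0, 4, 9, 6, 10, 8, 3, 7] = (0 5 9 3)(7 10)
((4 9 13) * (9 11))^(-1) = ((4 11 9 13))^(-1) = (4 13 9 11)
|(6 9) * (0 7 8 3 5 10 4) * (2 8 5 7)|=8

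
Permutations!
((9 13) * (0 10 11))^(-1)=(0 11 10)(9 13)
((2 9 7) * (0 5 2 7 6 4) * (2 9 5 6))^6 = (9)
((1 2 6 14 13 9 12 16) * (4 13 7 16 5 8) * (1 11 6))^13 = ((1 2)(4 13 9 12 5 8)(6 14 7 16 11))^13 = (1 2)(4 13 9 12 5 8)(6 16 14 11 7)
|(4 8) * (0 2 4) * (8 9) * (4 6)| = 6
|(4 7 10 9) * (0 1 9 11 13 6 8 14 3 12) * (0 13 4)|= 12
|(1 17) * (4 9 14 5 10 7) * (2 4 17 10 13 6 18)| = 8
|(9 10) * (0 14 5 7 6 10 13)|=|(0 14 5 7 6 10 9 13)|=8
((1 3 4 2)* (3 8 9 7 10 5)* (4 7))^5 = (3 7 10 5)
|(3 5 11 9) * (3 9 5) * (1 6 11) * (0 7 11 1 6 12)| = 7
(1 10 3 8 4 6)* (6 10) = (1 6)(3 8 4 10) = [0, 6, 2, 8, 10, 5, 1, 7, 4, 9, 3]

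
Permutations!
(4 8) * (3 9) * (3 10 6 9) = (4 8)(6 9 10) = [0, 1, 2, 3, 8, 5, 9, 7, 4, 10, 6]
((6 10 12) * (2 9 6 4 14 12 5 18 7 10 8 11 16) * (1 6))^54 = ((1 6 8 11 16 2 9)(4 14 12)(5 18 7 10))^54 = (1 2 11 6 9 16 8)(5 7)(10 18)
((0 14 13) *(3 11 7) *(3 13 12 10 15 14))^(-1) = (0 13 7 11 3)(10 12 14 15)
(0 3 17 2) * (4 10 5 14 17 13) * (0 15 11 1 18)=(0 3 13 4 10 5 14 17 2 15 11 1 18)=[3, 18, 15, 13, 10, 14, 6, 7, 8, 9, 5, 1, 12, 4, 17, 11, 16, 2, 0]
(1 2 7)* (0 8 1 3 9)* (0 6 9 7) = (0 8 1 2)(3 7)(6 9) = [8, 2, 0, 7, 4, 5, 9, 3, 1, 6]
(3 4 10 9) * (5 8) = [0, 1, 2, 4, 10, 8, 6, 7, 5, 3, 9] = (3 4 10 9)(5 8)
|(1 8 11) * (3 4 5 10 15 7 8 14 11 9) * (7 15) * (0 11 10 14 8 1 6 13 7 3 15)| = |(0 11 6 13 7 1 8 9 15)(3 4 5 14 10)| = 45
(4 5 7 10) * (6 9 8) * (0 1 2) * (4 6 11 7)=(0 1 2)(4 5)(6 9 8 11 7 10)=[1, 2, 0, 3, 5, 4, 9, 10, 11, 8, 6, 7]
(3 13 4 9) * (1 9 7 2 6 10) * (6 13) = (1 9 3 6 10)(2 13 4 7) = [0, 9, 13, 6, 7, 5, 10, 2, 8, 3, 1, 11, 12, 4]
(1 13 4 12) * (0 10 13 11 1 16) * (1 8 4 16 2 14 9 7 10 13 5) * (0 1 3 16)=(0 13)(1 11 8 4 12 2 14 9 7 10 5 3 16)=[13, 11, 14, 16, 12, 3, 6, 10, 4, 7, 5, 8, 2, 0, 9, 15, 1]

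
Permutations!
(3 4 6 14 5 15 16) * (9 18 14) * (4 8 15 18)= (3 8 15 16)(4 6 9)(5 18 14)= [0, 1, 2, 8, 6, 18, 9, 7, 15, 4, 10, 11, 12, 13, 5, 16, 3, 17, 14]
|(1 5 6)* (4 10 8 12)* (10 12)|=6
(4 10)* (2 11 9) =[0, 1, 11, 3, 10, 5, 6, 7, 8, 2, 4, 9] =(2 11 9)(4 10)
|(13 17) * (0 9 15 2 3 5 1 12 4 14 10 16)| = 12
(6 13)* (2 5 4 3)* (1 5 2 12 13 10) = [0, 5, 2, 12, 3, 4, 10, 7, 8, 9, 1, 11, 13, 6] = (1 5 4 3 12 13 6 10)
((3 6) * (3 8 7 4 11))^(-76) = ((3 6 8 7 4 11))^(-76) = (3 8 4)(6 7 11)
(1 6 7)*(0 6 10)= (0 6 7 1 10)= [6, 10, 2, 3, 4, 5, 7, 1, 8, 9, 0]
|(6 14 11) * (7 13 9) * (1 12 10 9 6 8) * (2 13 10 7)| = 11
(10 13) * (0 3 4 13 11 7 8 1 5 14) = [3, 5, 2, 4, 13, 14, 6, 8, 1, 9, 11, 7, 12, 10, 0] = (0 3 4 13 10 11 7 8 1 5 14)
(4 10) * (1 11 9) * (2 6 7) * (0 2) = [2, 11, 6, 3, 10, 5, 7, 0, 8, 1, 4, 9] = (0 2 6 7)(1 11 9)(4 10)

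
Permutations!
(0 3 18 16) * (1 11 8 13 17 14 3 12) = (0 12 1 11 8 13 17 14 3 18 16) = [12, 11, 2, 18, 4, 5, 6, 7, 13, 9, 10, 8, 1, 17, 3, 15, 0, 14, 16]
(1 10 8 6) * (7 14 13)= (1 10 8 6)(7 14 13)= [0, 10, 2, 3, 4, 5, 1, 14, 6, 9, 8, 11, 12, 7, 13]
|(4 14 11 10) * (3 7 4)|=6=|(3 7 4 14 11 10)|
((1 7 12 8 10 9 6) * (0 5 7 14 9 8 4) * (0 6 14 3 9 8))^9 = ((0 5 7 12 4 6 1 3 9 14 8 10))^9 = (0 14 1 12)(3 4 5 8)(6 7 10 9)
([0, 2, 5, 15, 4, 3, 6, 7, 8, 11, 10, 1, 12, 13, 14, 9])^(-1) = [0, 11, 1, 5, 4, 2, 6, 7, 8, 15, 10, 9, 12, 13, 14, 3]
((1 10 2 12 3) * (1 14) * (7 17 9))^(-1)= (1 14 3 12 2 10)(7 9 17)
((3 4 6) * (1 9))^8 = ((1 9)(3 4 6))^8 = (9)(3 6 4)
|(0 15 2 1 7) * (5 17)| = 10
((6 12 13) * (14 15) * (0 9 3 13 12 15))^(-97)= ((0 9 3 13 6 15 14))^(-97)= (0 9 3 13 6 15 14)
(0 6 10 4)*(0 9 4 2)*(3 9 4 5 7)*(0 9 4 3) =[6, 1, 9, 4, 3, 7, 10, 0, 8, 5, 2] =(0 6 10 2 9 5 7)(3 4)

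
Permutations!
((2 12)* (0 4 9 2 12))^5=(12)(0 4 9 2)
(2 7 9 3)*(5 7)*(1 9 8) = (1 9 3 2 5 7 8) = [0, 9, 5, 2, 4, 7, 6, 8, 1, 3]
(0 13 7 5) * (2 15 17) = (0 13 7 5)(2 15 17) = [13, 1, 15, 3, 4, 0, 6, 5, 8, 9, 10, 11, 12, 7, 14, 17, 16, 2]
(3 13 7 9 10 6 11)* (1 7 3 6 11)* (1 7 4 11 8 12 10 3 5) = [0, 4, 2, 13, 11, 1, 7, 9, 12, 3, 8, 6, 10, 5] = (1 4 11 6 7 9 3 13 5)(8 12 10)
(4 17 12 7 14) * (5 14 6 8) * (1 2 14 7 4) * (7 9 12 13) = (1 2 14)(4 17 13 7 6 8 5 9 12) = [0, 2, 14, 3, 17, 9, 8, 6, 5, 12, 10, 11, 4, 7, 1, 15, 16, 13]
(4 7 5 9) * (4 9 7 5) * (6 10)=(4 5 7)(6 10)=[0, 1, 2, 3, 5, 7, 10, 4, 8, 9, 6]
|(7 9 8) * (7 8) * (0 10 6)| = 6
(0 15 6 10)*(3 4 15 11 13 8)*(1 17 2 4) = (0 11 13 8 3 1 17 2 4 15 6 10) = [11, 17, 4, 1, 15, 5, 10, 7, 3, 9, 0, 13, 12, 8, 14, 6, 16, 2]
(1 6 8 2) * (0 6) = (0 6 8 2 1) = [6, 0, 1, 3, 4, 5, 8, 7, 2]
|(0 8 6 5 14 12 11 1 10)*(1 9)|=10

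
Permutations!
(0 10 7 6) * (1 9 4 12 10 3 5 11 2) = [3, 9, 1, 5, 12, 11, 0, 6, 8, 4, 7, 2, 10] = (0 3 5 11 2 1 9 4 12 10 7 6)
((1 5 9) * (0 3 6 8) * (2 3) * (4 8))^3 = (9)(0 6)(2 4)(3 8)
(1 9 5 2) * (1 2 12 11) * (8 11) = (1 9 5 12 8 11) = [0, 9, 2, 3, 4, 12, 6, 7, 11, 5, 10, 1, 8]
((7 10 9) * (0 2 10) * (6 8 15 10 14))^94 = (0 8 7 6 9 14 10 2 15)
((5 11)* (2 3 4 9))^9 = ((2 3 4 9)(5 11))^9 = (2 3 4 9)(5 11)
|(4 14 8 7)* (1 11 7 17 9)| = 8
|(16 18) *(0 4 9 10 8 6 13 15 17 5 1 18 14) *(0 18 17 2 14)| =12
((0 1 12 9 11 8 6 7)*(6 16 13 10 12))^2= (0 6)(1 7)(8 13 12 11 16 10 9)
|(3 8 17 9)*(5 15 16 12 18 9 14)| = |(3 8 17 14 5 15 16 12 18 9)| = 10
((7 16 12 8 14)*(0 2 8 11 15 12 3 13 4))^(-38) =(0 13 16 14 2 4 3 7 8)(11 15 12)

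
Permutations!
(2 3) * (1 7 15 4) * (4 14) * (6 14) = (1 7 15 6 14 4)(2 3) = [0, 7, 3, 2, 1, 5, 14, 15, 8, 9, 10, 11, 12, 13, 4, 6]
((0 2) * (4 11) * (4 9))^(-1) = ((0 2)(4 11 9))^(-1) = (0 2)(4 9 11)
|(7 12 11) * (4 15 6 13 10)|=15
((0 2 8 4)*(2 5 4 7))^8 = ((0 5 4)(2 8 7))^8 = (0 4 5)(2 7 8)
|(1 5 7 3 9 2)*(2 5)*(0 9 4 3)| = 4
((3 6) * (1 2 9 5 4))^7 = ((1 2 9 5 4)(3 6))^7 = (1 9 4 2 5)(3 6)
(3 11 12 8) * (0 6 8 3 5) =(0 6 8 5)(3 11 12) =[6, 1, 2, 11, 4, 0, 8, 7, 5, 9, 10, 12, 3]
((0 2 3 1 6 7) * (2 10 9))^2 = (0 9 3 6)(1 7 10 2)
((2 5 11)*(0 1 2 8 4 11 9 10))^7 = (0 1 2 5 9 10)(4 11 8)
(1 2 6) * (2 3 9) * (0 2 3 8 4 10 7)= [2, 8, 6, 9, 10, 5, 1, 0, 4, 3, 7]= (0 2 6 1 8 4 10 7)(3 9)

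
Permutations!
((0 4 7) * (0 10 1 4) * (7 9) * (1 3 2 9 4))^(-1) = (2 3 10 7 9) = ((2 9 7 10 3))^(-1)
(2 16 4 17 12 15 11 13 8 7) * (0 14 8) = [14, 1, 16, 3, 17, 5, 6, 2, 7, 9, 10, 13, 15, 0, 8, 11, 4, 12] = (0 14 8 7 2 16 4 17 12 15 11 13)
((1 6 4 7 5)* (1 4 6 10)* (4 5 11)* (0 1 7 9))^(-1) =(0 9 4 11 7 10 1)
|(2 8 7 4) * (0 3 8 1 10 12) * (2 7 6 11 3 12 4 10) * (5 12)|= |(0 5 12)(1 2)(3 8 6 11)(4 7 10)|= 12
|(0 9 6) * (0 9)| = |(6 9)| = 2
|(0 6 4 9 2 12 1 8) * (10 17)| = |(0 6 4 9 2 12 1 8)(10 17)| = 8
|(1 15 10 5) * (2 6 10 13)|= |(1 15 13 2 6 10 5)|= 7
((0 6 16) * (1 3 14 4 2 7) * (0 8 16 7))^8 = ((0 6 7 1 3 14 4 2)(8 16))^8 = (16)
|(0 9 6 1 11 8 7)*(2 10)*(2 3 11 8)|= 12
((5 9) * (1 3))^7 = (1 3)(5 9)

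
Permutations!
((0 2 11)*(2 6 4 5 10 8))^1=((0 6 4 5 10 8 2 11))^1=(0 6 4 5 10 8 2 11)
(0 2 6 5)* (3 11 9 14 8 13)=(0 2 6 5)(3 11 9 14 8 13)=[2, 1, 6, 11, 4, 0, 5, 7, 13, 14, 10, 9, 12, 3, 8]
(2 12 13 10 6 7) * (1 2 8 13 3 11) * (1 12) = [0, 2, 1, 11, 4, 5, 7, 8, 13, 9, 6, 12, 3, 10] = (1 2)(3 11 12)(6 7 8 13 10)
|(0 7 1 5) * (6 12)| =4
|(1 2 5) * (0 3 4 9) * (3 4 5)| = |(0 4 9)(1 2 3 5)| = 12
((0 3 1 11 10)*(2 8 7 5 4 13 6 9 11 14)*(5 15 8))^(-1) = ((0 3 1 14 2 5 4 13 6 9 11 10)(7 15 8))^(-1) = (0 10 11 9 6 13 4 5 2 14 1 3)(7 8 15)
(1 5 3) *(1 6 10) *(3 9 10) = [0, 5, 2, 6, 4, 9, 3, 7, 8, 10, 1] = (1 5 9 10)(3 6)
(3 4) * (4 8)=(3 8 4)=[0, 1, 2, 8, 3, 5, 6, 7, 4]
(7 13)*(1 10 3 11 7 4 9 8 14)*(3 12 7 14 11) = [0, 10, 2, 3, 9, 5, 6, 13, 11, 8, 12, 14, 7, 4, 1] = (1 10 12 7 13 4 9 8 11 14)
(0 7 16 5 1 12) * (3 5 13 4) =(0 7 16 13 4 3 5 1 12) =[7, 12, 2, 5, 3, 1, 6, 16, 8, 9, 10, 11, 0, 4, 14, 15, 13]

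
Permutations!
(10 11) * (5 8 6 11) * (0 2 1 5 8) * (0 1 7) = (0 2 7)(1 5)(6 11 10 8) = [2, 5, 7, 3, 4, 1, 11, 0, 6, 9, 8, 10]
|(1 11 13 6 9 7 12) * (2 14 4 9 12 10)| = 30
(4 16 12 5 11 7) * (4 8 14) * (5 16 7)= (4 7 8 14)(5 11)(12 16)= [0, 1, 2, 3, 7, 11, 6, 8, 14, 9, 10, 5, 16, 13, 4, 15, 12]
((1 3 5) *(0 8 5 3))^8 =(8)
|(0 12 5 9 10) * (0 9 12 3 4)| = 6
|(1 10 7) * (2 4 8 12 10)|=|(1 2 4 8 12 10 7)|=7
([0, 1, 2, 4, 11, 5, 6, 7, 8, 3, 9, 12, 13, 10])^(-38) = (3 13 4 10 11 9 12)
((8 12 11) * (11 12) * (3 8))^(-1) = (12)(3 11 8)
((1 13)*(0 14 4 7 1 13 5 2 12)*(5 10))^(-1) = ((0 14 4 7 1 10 5 2 12))^(-1) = (0 12 2 5 10 1 7 4 14)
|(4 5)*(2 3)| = |(2 3)(4 5)| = 2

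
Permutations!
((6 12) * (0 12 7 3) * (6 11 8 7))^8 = (0 11 7)(3 12 8)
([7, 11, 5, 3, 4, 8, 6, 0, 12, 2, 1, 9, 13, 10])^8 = (1 10 13 12 8 5 2 9 11)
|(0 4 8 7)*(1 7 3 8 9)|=10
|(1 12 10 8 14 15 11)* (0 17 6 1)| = 10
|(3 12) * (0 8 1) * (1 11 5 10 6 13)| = |(0 8 11 5 10 6 13 1)(3 12)| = 8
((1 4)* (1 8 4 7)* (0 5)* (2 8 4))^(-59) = ((0 5)(1 7)(2 8))^(-59) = (0 5)(1 7)(2 8)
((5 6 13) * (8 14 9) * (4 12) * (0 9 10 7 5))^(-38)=(0 6 7 14 9 13 5 10 8)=((0 9 8 14 10 7 5 6 13)(4 12))^(-38)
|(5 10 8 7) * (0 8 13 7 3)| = |(0 8 3)(5 10 13 7)| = 12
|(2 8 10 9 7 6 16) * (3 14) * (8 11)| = 8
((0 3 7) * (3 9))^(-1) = (0 7 3 9)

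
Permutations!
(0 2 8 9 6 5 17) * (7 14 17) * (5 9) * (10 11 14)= (0 2 8 5 7 10 11 14 17)(6 9)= [2, 1, 8, 3, 4, 7, 9, 10, 5, 6, 11, 14, 12, 13, 17, 15, 16, 0]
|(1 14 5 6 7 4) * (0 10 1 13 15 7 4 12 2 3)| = |(0 10 1 14 5 6 4 13 15 7 12 2 3)| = 13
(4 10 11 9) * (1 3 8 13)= [0, 3, 2, 8, 10, 5, 6, 7, 13, 4, 11, 9, 12, 1]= (1 3 8 13)(4 10 11 9)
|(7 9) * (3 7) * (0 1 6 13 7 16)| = 8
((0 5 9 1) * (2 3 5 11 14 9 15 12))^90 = ((0 11 14 9 1)(2 3 5 15 12))^90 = (15)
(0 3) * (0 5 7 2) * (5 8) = (0 3 8 5 7 2) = [3, 1, 0, 8, 4, 7, 6, 2, 5]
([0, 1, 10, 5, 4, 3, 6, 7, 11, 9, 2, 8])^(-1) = [0, 1, 10, 5, 4, 3, 6, 7, 11, 9, 2, 8]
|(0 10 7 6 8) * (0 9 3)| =|(0 10 7 6 8 9 3)| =7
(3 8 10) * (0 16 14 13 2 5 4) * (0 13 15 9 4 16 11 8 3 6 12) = (0 11 8 10 6 12)(2 5 16 14 15 9 4 13) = [11, 1, 5, 3, 13, 16, 12, 7, 10, 4, 6, 8, 0, 2, 15, 9, 14]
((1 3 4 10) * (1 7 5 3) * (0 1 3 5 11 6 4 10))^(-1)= (0 4 6 11 7 10 3 1)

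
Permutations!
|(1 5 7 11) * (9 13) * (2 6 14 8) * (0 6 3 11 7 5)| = 8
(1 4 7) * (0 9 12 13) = (0 9 12 13)(1 4 7) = [9, 4, 2, 3, 7, 5, 6, 1, 8, 12, 10, 11, 13, 0]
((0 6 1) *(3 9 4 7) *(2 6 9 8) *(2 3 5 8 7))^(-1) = ((0 9 4 2 6 1)(3 7 5 8))^(-1) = (0 1 6 2 4 9)(3 8 5 7)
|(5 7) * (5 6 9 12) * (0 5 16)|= |(0 5 7 6 9 12 16)|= 7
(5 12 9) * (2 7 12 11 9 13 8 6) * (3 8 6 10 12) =(2 7 3 8 10 12 13 6)(5 11 9) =[0, 1, 7, 8, 4, 11, 2, 3, 10, 5, 12, 9, 13, 6]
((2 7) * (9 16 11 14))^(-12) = (16)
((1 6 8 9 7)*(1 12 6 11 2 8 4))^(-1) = (1 4 6 12 7 9 8 2 11)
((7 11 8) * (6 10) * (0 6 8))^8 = (0 10 7)(6 8 11)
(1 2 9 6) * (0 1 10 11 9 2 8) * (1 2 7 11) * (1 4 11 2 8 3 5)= (0 8)(1 3 5)(2 7)(4 11 9 6 10)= [8, 3, 7, 5, 11, 1, 10, 2, 0, 6, 4, 9]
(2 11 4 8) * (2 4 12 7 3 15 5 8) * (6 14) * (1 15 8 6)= (1 15 5 6 14)(2 11 12 7 3 8 4)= [0, 15, 11, 8, 2, 6, 14, 3, 4, 9, 10, 12, 7, 13, 1, 5]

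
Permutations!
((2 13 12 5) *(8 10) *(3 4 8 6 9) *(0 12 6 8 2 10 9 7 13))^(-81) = (13)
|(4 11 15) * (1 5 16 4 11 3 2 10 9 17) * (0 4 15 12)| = 13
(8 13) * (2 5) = (2 5)(8 13) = [0, 1, 5, 3, 4, 2, 6, 7, 13, 9, 10, 11, 12, 8]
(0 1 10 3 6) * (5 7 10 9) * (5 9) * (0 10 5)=(0 1)(3 6 10)(5 7)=[1, 0, 2, 6, 4, 7, 10, 5, 8, 9, 3]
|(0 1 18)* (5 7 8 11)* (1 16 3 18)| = 4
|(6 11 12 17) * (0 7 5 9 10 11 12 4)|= 21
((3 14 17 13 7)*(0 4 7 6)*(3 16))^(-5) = (0 3 6 16 13 7 17 4 14)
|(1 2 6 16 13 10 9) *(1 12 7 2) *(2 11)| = |(2 6 16 13 10 9 12 7 11)| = 9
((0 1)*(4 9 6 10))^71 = (0 1)(4 10 6 9)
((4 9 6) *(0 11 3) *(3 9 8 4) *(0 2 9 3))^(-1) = ((0 11 3 2 9 6)(4 8))^(-1) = (0 6 9 2 3 11)(4 8)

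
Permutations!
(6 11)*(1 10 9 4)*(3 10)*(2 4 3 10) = [0, 10, 4, 2, 1, 5, 11, 7, 8, 3, 9, 6] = (1 10 9 3 2 4)(6 11)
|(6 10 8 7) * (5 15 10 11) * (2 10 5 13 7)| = |(2 10 8)(5 15)(6 11 13 7)| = 12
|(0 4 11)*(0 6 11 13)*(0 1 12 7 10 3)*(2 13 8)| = |(0 4 8 2 13 1 12 7 10 3)(6 11)| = 10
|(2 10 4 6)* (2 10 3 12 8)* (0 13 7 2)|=21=|(0 13 7 2 3 12 8)(4 6 10)|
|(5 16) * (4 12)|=2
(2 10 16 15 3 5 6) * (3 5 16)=(2 10 3 16 15 5 6)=[0, 1, 10, 16, 4, 6, 2, 7, 8, 9, 3, 11, 12, 13, 14, 5, 15]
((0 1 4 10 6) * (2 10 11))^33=(0 10 11 1 6 2 4)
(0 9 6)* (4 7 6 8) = (0 9 8 4 7 6) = [9, 1, 2, 3, 7, 5, 0, 6, 4, 8]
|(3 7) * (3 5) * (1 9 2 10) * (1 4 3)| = |(1 9 2 10 4 3 7 5)| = 8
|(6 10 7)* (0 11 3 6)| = 6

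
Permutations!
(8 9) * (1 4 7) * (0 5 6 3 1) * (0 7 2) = [5, 4, 0, 1, 2, 6, 3, 7, 9, 8] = (0 5 6 3 1 4 2)(8 9)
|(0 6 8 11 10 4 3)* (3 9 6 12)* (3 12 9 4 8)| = 12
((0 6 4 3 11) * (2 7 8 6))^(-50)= (0 3 6 7)(2 11 4 8)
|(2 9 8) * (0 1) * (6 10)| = 6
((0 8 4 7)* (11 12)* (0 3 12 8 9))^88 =(3 4 11)(7 8 12)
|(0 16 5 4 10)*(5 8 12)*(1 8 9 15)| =10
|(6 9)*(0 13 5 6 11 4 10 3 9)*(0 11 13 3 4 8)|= |(0 3 9 13 5 6 11 8)(4 10)|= 8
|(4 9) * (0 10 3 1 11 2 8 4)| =|(0 10 3 1 11 2 8 4 9)| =9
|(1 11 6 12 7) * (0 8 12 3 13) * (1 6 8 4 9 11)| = |(0 4 9 11 8 12 7 6 3 13)| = 10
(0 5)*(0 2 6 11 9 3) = [5, 1, 6, 0, 4, 2, 11, 7, 8, 3, 10, 9] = (0 5 2 6 11 9 3)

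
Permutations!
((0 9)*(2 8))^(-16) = ((0 9)(2 8))^(-16) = (9)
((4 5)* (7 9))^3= (4 5)(7 9)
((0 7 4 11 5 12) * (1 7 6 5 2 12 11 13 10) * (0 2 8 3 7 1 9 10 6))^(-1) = (2 12)(3 8 11 5 6 13 4 7)(9 10)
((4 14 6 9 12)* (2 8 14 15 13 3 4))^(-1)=(2 12 9 6 14 8)(3 13 15 4)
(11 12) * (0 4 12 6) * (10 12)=[4, 1, 2, 3, 10, 5, 0, 7, 8, 9, 12, 6, 11]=(0 4 10 12 11 6)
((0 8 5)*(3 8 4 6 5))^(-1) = ((0 4 6 5)(3 8))^(-1) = (0 5 6 4)(3 8)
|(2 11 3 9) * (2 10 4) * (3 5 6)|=8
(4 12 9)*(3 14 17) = (3 14 17)(4 12 9) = [0, 1, 2, 14, 12, 5, 6, 7, 8, 4, 10, 11, 9, 13, 17, 15, 16, 3]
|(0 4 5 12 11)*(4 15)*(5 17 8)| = |(0 15 4 17 8 5 12 11)| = 8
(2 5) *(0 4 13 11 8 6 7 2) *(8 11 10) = (0 4 13 10 8 6 7 2 5) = [4, 1, 5, 3, 13, 0, 7, 2, 6, 9, 8, 11, 12, 10]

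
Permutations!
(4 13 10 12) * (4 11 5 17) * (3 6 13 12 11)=(3 6 13 10 11 5 17 4 12)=[0, 1, 2, 6, 12, 17, 13, 7, 8, 9, 11, 5, 3, 10, 14, 15, 16, 4]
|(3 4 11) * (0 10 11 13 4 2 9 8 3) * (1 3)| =30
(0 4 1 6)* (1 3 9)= (0 4 3 9 1 6)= [4, 6, 2, 9, 3, 5, 0, 7, 8, 1]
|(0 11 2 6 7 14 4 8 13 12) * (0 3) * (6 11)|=18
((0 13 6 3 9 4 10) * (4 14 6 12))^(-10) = ((0 13 12 4 10)(3 9 14 6))^(-10) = (3 14)(6 9)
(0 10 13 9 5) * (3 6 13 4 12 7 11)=(0 10 4 12 7 11 3 6 13 9 5)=[10, 1, 2, 6, 12, 0, 13, 11, 8, 5, 4, 3, 7, 9]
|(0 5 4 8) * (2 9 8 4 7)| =|(0 5 7 2 9 8)| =6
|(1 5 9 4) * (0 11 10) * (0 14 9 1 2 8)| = 8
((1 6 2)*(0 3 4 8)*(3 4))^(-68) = (0 4 8)(1 6 2)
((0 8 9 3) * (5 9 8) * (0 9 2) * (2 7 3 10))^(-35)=((0 5 7 3 9 10 2))^(-35)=(10)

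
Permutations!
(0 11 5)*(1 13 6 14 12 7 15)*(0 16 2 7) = (0 11 5 16 2 7 15 1 13 6 14 12) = [11, 13, 7, 3, 4, 16, 14, 15, 8, 9, 10, 5, 0, 6, 12, 1, 2]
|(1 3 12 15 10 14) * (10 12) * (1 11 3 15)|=12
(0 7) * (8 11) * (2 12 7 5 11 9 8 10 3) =(0 5 11 10 3 2 12 7)(8 9) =[5, 1, 12, 2, 4, 11, 6, 0, 9, 8, 3, 10, 7]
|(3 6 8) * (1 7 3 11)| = |(1 7 3 6 8 11)| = 6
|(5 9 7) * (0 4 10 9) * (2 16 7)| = |(0 4 10 9 2 16 7 5)| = 8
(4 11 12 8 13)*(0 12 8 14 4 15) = [12, 1, 2, 3, 11, 5, 6, 7, 13, 9, 10, 8, 14, 15, 4, 0] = (0 12 14 4 11 8 13 15)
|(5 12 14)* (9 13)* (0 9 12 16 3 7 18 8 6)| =|(0 9 13 12 14 5 16 3 7 18 8 6)| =12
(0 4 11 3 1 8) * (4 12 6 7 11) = [12, 8, 2, 1, 4, 5, 7, 11, 0, 9, 10, 3, 6] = (0 12 6 7 11 3 1 8)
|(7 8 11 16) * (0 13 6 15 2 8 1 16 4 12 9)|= |(0 13 6 15 2 8 11 4 12 9)(1 16 7)|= 30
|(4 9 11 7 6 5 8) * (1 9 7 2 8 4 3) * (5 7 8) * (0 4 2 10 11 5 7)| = |(0 4 8 3 1 9 5 2 7 6)(10 11)| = 10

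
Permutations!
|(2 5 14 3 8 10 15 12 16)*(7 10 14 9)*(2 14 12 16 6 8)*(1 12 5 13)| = 14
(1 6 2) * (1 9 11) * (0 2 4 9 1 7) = [2, 6, 1, 3, 9, 5, 4, 0, 8, 11, 10, 7] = (0 2 1 6 4 9 11 7)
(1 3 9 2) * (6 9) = (1 3 6 9 2) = [0, 3, 1, 6, 4, 5, 9, 7, 8, 2]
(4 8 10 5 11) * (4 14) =(4 8 10 5 11 14) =[0, 1, 2, 3, 8, 11, 6, 7, 10, 9, 5, 14, 12, 13, 4]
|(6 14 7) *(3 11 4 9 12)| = |(3 11 4 9 12)(6 14 7)| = 15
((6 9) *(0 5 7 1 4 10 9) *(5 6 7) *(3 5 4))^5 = (0 6)(1 9 4 3 7 10 5)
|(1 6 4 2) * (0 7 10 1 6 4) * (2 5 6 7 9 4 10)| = 10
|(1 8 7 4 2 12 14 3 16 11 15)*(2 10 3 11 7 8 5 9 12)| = |(1 5 9 12 14 11 15)(3 16 7 4 10)| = 35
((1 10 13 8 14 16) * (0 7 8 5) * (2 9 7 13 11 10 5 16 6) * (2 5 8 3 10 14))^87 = (0 1 9 10 6 13 8 7 11 5 16 2 3 14)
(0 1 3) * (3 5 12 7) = (0 1 5 12 7 3) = [1, 5, 2, 0, 4, 12, 6, 3, 8, 9, 10, 11, 7]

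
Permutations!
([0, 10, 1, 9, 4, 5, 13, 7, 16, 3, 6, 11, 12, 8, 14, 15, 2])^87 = (1 13 2 6 16 10 8)(3 9)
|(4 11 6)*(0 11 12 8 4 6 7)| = |(0 11 7)(4 12 8)| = 3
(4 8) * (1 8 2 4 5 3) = (1 8 5 3)(2 4) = [0, 8, 4, 1, 2, 3, 6, 7, 5]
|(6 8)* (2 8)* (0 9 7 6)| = 6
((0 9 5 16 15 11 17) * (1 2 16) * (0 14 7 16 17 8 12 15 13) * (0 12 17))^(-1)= (0 2 1 5 9)(7 14 17 8 11 15 12 13 16)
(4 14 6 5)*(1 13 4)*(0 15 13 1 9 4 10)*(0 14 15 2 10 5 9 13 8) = (0 2 10 14 6 9 4 15 8)(5 13) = [2, 1, 10, 3, 15, 13, 9, 7, 0, 4, 14, 11, 12, 5, 6, 8]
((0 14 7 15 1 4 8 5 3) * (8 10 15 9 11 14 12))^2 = ((0 12 8 5 3)(1 4 10 15)(7 9 11 14))^2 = (0 8 3 12 5)(1 10)(4 15)(7 11)(9 14)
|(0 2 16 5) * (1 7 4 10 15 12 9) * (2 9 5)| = |(0 9 1 7 4 10 15 12 5)(2 16)| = 18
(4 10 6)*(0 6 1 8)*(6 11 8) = (0 11 8)(1 6 4 10) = [11, 6, 2, 3, 10, 5, 4, 7, 0, 9, 1, 8]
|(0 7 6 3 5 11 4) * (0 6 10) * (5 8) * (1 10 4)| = 10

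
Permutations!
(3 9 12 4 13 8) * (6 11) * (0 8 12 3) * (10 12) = [8, 1, 2, 9, 13, 5, 11, 7, 0, 3, 12, 6, 4, 10] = (0 8)(3 9)(4 13 10 12)(6 11)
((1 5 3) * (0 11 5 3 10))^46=((0 11 5 10)(1 3))^46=(0 5)(10 11)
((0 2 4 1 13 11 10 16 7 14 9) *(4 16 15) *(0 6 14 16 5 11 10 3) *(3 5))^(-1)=((0 2 3)(1 13 10 15 4)(5 11)(6 14 9)(7 16))^(-1)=(0 3 2)(1 4 15 10 13)(5 11)(6 9 14)(7 16)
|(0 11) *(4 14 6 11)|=|(0 4 14 6 11)|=5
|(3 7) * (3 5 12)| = 4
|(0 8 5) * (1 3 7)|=|(0 8 5)(1 3 7)|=3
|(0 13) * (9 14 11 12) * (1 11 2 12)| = |(0 13)(1 11)(2 12 9 14)| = 4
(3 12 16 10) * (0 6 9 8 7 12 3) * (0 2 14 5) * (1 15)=(0 6 9 8 7 12 16 10 2 14 5)(1 15)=[6, 15, 14, 3, 4, 0, 9, 12, 7, 8, 2, 11, 16, 13, 5, 1, 10]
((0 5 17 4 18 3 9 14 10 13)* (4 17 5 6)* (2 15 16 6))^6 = (0 18)(2 3)(4 13)(6 10)(9 15)(14 16)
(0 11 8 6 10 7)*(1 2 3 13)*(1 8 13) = (0 11 13 8 6 10 7)(1 2 3) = [11, 2, 3, 1, 4, 5, 10, 0, 6, 9, 7, 13, 12, 8]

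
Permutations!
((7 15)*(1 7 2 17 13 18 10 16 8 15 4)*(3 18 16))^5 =((1 7 4)(2 17 13 16 8 15)(3 18 10))^5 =(1 4 7)(2 15 8 16 13 17)(3 10 18)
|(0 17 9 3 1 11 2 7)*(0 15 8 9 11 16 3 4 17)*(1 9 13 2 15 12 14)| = 14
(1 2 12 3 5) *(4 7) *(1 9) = [0, 2, 12, 5, 7, 9, 6, 4, 8, 1, 10, 11, 3] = (1 2 12 3 5 9)(4 7)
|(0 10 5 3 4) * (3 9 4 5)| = 6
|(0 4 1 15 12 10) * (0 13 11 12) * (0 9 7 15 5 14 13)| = |(0 4 1 5 14 13 11 12 10)(7 15 9)| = 9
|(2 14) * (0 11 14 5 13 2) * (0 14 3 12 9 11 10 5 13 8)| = |(14)(0 10 5 8)(2 13)(3 12 9 11)| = 4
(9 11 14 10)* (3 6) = (3 6)(9 11 14 10) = [0, 1, 2, 6, 4, 5, 3, 7, 8, 11, 9, 14, 12, 13, 10]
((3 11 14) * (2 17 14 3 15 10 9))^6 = (17)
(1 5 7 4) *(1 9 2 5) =(2 5 7 4 9) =[0, 1, 5, 3, 9, 7, 6, 4, 8, 2]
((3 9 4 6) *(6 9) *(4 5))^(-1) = (3 6)(4 5 9)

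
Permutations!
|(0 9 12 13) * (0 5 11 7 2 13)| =|(0 9 12)(2 13 5 11 7)| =15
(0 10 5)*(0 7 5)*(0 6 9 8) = (0 10 6 9 8)(5 7) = [10, 1, 2, 3, 4, 7, 9, 5, 0, 8, 6]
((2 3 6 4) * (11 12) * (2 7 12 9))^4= ((2 3 6 4 7 12 11 9))^4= (2 7)(3 12)(4 9)(6 11)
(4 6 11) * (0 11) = (0 11 4 6) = [11, 1, 2, 3, 6, 5, 0, 7, 8, 9, 10, 4]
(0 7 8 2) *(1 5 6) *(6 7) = (0 6 1 5 7 8 2) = [6, 5, 0, 3, 4, 7, 1, 8, 2]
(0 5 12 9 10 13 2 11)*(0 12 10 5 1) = (0 1)(2 11 12 9 5 10 13) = [1, 0, 11, 3, 4, 10, 6, 7, 8, 5, 13, 12, 9, 2]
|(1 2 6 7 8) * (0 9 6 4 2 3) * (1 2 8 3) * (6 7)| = 12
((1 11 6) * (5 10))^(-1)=((1 11 6)(5 10))^(-1)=(1 6 11)(5 10)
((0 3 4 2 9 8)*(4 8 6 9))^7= ((0 3 8)(2 4)(6 9))^7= (0 3 8)(2 4)(6 9)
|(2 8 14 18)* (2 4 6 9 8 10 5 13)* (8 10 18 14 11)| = 8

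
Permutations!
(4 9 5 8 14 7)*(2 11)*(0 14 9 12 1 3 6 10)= (0 14 7 4 12 1 3 6 10)(2 11)(5 8 9)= [14, 3, 11, 6, 12, 8, 10, 4, 9, 5, 0, 2, 1, 13, 7]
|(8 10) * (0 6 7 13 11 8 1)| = 8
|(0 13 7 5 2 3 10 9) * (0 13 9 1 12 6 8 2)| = 35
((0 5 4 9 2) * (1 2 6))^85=((0 5 4 9 6 1 2))^85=(0 5 4 9 6 1 2)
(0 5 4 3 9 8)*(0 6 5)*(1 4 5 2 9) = [0, 4, 9, 1, 3, 5, 2, 7, 6, 8] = (1 4 3)(2 9 8 6)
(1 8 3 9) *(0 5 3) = (0 5 3 9 1 8) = [5, 8, 2, 9, 4, 3, 6, 7, 0, 1]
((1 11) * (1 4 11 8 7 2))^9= (1 8 7 2)(4 11)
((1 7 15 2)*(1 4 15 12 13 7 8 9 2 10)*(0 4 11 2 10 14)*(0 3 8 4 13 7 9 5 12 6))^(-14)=((0 13 9 10 1 4 15 14 3 8 5 12 7 6)(2 11))^(-14)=(15)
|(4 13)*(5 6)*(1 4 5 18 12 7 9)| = 9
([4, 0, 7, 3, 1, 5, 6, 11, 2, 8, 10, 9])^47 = (0 1 4)(2 11 8 7 9)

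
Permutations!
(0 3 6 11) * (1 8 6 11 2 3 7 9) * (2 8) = [7, 2, 3, 11, 4, 5, 8, 9, 6, 1, 10, 0] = (0 7 9 1 2 3 11)(6 8)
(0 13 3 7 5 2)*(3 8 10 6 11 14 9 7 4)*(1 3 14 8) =(0 13 1 3 4 14 9 7 5 2)(6 11 8 10) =[13, 3, 0, 4, 14, 2, 11, 5, 10, 7, 6, 8, 12, 1, 9]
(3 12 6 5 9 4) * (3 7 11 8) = (3 12 6 5 9 4 7 11 8) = [0, 1, 2, 12, 7, 9, 5, 11, 3, 4, 10, 8, 6]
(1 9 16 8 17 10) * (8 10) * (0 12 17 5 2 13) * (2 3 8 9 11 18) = (0 12 17 9 16 10 1 11 18 2 13)(3 8 5) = [12, 11, 13, 8, 4, 3, 6, 7, 5, 16, 1, 18, 17, 0, 14, 15, 10, 9, 2]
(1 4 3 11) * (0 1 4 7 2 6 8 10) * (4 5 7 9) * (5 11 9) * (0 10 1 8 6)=[8, 5, 0, 9, 3, 7, 6, 2, 1, 4, 10, 11]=(11)(0 8 1 5 7 2)(3 9 4)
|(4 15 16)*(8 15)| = |(4 8 15 16)| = 4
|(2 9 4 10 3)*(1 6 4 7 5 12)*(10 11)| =11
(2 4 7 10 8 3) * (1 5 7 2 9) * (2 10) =[0, 5, 4, 9, 10, 7, 6, 2, 3, 1, 8] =(1 5 7 2 4 10 8 3 9)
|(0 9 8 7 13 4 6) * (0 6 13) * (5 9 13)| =|(0 13 4 5 9 8 7)| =7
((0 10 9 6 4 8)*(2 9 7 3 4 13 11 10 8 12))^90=(13)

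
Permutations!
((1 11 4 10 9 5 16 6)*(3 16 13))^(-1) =((1 11 4 10 9 5 13 3 16 6))^(-1) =(1 6 16 3 13 5 9 10 4 11)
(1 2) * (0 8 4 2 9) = (0 8 4 2 1 9) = [8, 9, 1, 3, 2, 5, 6, 7, 4, 0]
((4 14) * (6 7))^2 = (14)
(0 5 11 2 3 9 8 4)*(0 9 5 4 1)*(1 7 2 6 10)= (0 4 9 8 7 2 3 5 11 6 10 1)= [4, 0, 3, 5, 9, 11, 10, 2, 7, 8, 1, 6]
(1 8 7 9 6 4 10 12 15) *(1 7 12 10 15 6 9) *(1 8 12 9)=(1 12 6 4 15 7 8 9)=[0, 12, 2, 3, 15, 5, 4, 8, 9, 1, 10, 11, 6, 13, 14, 7]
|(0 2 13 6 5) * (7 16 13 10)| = 8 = |(0 2 10 7 16 13 6 5)|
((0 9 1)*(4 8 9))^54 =(0 1 9 8 4)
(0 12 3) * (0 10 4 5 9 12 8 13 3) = [8, 1, 2, 10, 5, 9, 6, 7, 13, 12, 4, 11, 0, 3] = (0 8 13 3 10 4 5 9 12)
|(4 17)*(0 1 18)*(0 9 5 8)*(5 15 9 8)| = |(0 1 18 8)(4 17)(9 15)| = 4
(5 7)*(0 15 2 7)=(0 15 2 7 5)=[15, 1, 7, 3, 4, 0, 6, 5, 8, 9, 10, 11, 12, 13, 14, 2]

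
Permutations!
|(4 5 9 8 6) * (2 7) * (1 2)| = |(1 2 7)(4 5 9 8 6)| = 15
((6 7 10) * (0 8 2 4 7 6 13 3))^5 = (0 10 2 3 7 8 13 4)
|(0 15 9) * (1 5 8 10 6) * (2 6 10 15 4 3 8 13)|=|(0 4 3 8 15 9)(1 5 13 2 6)|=30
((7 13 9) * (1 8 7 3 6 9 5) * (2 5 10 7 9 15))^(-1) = ((1 8 9 3 6 15 2 5)(7 13 10))^(-1) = (1 5 2 15 6 3 9 8)(7 10 13)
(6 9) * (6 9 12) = [0, 1, 2, 3, 4, 5, 12, 7, 8, 9, 10, 11, 6] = (6 12)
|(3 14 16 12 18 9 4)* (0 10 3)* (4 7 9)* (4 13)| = 18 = |(0 10 3 14 16 12 18 13 4)(7 9)|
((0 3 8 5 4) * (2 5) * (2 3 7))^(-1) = (0 4 5 2 7)(3 8)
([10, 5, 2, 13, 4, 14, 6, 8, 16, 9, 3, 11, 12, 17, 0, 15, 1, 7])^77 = (17)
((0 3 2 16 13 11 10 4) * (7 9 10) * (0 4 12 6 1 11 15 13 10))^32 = (0 9 7 11 1 6 12 10 16 2 3) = ((0 3 2 16 10 12 6 1 11 7 9)(13 15))^32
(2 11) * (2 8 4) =[0, 1, 11, 3, 2, 5, 6, 7, 4, 9, 10, 8] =(2 11 8 4)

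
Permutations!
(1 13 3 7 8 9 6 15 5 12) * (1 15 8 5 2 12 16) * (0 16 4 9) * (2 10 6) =(0 16 1 13 3 7 5 4 9 2 12 15 10 6 8) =[16, 13, 12, 7, 9, 4, 8, 5, 0, 2, 6, 11, 15, 3, 14, 10, 1]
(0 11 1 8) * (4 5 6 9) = (0 11 1 8)(4 5 6 9) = [11, 8, 2, 3, 5, 6, 9, 7, 0, 4, 10, 1]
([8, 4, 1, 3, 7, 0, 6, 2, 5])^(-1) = (0 5 8)(1 2 7 4)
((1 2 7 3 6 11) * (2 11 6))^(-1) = (1 11)(2 3 7)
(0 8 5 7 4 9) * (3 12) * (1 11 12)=(0 8 5 7 4 9)(1 11 12 3)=[8, 11, 2, 1, 9, 7, 6, 4, 5, 0, 10, 12, 3]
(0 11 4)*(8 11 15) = (0 15 8 11 4) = [15, 1, 2, 3, 0, 5, 6, 7, 11, 9, 10, 4, 12, 13, 14, 8]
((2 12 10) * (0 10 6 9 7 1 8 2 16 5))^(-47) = ((0 10 16 5)(1 8 2 12 6 9 7))^(-47) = (0 10 16 5)(1 2 6 7 8 12 9)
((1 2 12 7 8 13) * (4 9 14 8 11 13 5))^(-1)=((1 2 12 7 11 13)(4 9 14 8 5))^(-1)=(1 13 11 7 12 2)(4 5 8 14 9)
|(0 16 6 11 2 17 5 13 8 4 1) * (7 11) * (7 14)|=13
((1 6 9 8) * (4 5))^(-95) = ((1 6 9 8)(4 5))^(-95) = (1 6 9 8)(4 5)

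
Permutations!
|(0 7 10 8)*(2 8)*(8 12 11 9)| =8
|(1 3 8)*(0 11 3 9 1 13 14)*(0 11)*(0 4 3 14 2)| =|(0 4 3 8 13 2)(1 9)(11 14)| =6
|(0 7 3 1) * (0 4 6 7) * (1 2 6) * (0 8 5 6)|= |(0 8 5 6 7 3 2)(1 4)|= 14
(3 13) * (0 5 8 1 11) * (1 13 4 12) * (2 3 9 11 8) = (0 5 2 3 4 12 1 8 13 9 11) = [5, 8, 3, 4, 12, 2, 6, 7, 13, 11, 10, 0, 1, 9]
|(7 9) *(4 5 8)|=|(4 5 8)(7 9)|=6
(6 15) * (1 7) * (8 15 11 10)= (1 7)(6 11 10 8 15)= [0, 7, 2, 3, 4, 5, 11, 1, 15, 9, 8, 10, 12, 13, 14, 6]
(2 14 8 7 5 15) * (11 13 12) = (2 14 8 7 5 15)(11 13 12) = [0, 1, 14, 3, 4, 15, 6, 5, 7, 9, 10, 13, 11, 12, 8, 2]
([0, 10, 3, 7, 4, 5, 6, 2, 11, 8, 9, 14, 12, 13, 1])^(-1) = (1 14 11 8 9 10)(2 7 3)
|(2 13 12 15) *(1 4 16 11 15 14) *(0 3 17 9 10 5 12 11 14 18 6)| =36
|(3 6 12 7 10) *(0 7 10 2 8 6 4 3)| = 14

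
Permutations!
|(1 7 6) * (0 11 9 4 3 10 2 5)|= |(0 11 9 4 3 10 2 5)(1 7 6)|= 24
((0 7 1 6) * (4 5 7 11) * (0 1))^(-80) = ((0 11 4 5 7)(1 6))^(-80) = (11)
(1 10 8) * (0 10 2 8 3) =(0 10 3)(1 2 8) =[10, 2, 8, 0, 4, 5, 6, 7, 1, 9, 3]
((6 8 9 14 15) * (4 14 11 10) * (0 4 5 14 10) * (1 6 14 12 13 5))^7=(0 11 9 8 6 1 10 4)(5 12 13)(14 15)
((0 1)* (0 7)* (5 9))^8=((0 1 7)(5 9))^8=(9)(0 7 1)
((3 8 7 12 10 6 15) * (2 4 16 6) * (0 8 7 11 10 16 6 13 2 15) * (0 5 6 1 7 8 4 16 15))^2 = ((0 4 1 7 12 15 3 8 11 10)(2 16 13)(5 6))^2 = (0 1 12 3 11)(2 13 16)(4 7 15 8 10)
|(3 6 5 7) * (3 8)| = |(3 6 5 7 8)| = 5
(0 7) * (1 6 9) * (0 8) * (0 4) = (0 7 8 4)(1 6 9) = [7, 6, 2, 3, 0, 5, 9, 8, 4, 1]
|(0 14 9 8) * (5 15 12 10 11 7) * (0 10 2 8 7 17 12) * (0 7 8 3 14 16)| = 18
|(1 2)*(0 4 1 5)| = 5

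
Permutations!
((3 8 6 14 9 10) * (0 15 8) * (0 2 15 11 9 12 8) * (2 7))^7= ((0 11 9 10 3 7 2 15)(6 14 12 8))^7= (0 15 2 7 3 10 9 11)(6 8 12 14)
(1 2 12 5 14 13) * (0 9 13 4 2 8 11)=(0 9 13 1 8 11)(2 12 5 14 4)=[9, 8, 12, 3, 2, 14, 6, 7, 11, 13, 10, 0, 5, 1, 4]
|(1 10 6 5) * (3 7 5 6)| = 5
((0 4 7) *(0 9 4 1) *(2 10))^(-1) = ((0 1)(2 10)(4 7 9))^(-1) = (0 1)(2 10)(4 9 7)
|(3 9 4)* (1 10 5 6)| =12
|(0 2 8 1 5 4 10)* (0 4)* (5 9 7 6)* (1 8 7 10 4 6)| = |(0 2 7 1 9 10 6 5)| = 8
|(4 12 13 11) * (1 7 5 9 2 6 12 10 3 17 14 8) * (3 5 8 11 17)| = 33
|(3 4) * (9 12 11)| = 6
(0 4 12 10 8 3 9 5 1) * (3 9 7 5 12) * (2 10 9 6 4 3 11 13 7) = [3, 0, 10, 2, 11, 1, 4, 5, 6, 12, 8, 13, 9, 7] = (0 3 2 10 8 6 4 11 13 7 5 1)(9 12)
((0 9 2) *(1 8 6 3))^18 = (9)(1 6)(3 8) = ((0 9 2)(1 8 6 3))^18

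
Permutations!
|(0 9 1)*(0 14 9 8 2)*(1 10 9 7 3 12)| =30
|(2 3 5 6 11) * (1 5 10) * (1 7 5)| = 7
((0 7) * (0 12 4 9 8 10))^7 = (12)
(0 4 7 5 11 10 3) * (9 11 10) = [4, 1, 2, 0, 7, 10, 6, 5, 8, 11, 3, 9] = (0 4 7 5 10 3)(9 11)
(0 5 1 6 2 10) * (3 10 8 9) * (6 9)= (0 5 1 9 3 10)(2 8 6)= [5, 9, 8, 10, 4, 1, 2, 7, 6, 3, 0]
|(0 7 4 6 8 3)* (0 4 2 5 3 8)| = 7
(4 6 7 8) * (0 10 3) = (0 10 3)(4 6 7 8) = [10, 1, 2, 0, 6, 5, 7, 8, 4, 9, 3]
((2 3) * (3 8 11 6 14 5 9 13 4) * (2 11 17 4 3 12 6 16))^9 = ((2 8 17 4 12 6 14 5 9 13 3 11 16))^9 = (2 13 6 8 3 14 17 11 5 4 16 9 12)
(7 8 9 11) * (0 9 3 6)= (0 9 11 7 8 3 6)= [9, 1, 2, 6, 4, 5, 0, 8, 3, 11, 10, 7]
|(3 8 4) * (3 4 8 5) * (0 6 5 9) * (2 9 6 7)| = |(0 7 2 9)(3 6 5)| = 12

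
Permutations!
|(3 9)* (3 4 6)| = |(3 9 4 6)| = 4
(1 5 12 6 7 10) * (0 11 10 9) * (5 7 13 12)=(0 11 10 1 7 9)(6 13 12)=[11, 7, 2, 3, 4, 5, 13, 9, 8, 0, 1, 10, 6, 12]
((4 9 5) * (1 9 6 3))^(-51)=((1 9 5 4 6 3))^(-51)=(1 4)(3 5)(6 9)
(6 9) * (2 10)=(2 10)(6 9)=[0, 1, 10, 3, 4, 5, 9, 7, 8, 6, 2]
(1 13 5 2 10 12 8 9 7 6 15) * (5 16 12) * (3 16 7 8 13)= (1 3 16 12 13 7 6 15)(2 10 5)(8 9)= [0, 3, 10, 16, 4, 2, 15, 6, 9, 8, 5, 11, 13, 7, 14, 1, 12]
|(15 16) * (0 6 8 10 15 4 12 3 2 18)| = 11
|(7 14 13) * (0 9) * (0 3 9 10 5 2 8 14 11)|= |(0 10 5 2 8 14 13 7 11)(3 9)|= 18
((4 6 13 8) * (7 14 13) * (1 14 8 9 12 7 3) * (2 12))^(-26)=((1 14 13 9 2 12 7 8 4 6 3))^(-26)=(1 8 9 3 7 13 6 12 14 4 2)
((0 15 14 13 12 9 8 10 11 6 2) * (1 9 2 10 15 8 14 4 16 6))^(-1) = (0 2 12 13 14 9 1 11 10 6 16 4 15 8)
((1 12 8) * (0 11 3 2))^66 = ((0 11 3 2)(1 12 8))^66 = (12)(0 3)(2 11)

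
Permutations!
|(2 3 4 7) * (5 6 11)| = 12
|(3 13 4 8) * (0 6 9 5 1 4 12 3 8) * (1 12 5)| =20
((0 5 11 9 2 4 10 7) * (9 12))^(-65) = ((0 5 11 12 9 2 4 10 7))^(-65) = (0 10 2 12 5 7 4 9 11)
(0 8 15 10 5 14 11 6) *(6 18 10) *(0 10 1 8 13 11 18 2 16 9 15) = (0 13 11 2 16 9 15 6 10 5 14 18 1 8) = [13, 8, 16, 3, 4, 14, 10, 7, 0, 15, 5, 2, 12, 11, 18, 6, 9, 17, 1]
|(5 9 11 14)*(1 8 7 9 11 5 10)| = 8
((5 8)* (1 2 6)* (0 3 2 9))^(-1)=(0 9 1 6 2 3)(5 8)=((0 3 2 6 1 9)(5 8))^(-1)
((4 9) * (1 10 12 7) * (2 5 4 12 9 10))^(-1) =((1 2 5 4 10 9 12 7))^(-1) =(1 7 12 9 10 4 5 2)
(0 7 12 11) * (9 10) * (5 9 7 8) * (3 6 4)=(0 8 5 9 10 7 12 11)(3 6 4)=[8, 1, 2, 6, 3, 9, 4, 12, 5, 10, 7, 0, 11]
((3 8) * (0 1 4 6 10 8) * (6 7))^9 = (0 1 4 7 6 10 8 3)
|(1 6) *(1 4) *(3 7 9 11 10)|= 15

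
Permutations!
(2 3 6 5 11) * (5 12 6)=[0, 1, 3, 5, 4, 11, 12, 7, 8, 9, 10, 2, 6]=(2 3 5 11)(6 12)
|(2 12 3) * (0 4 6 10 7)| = 15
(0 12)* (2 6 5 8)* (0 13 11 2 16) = (0 12 13 11 2 6 5 8 16) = [12, 1, 6, 3, 4, 8, 5, 7, 16, 9, 10, 2, 13, 11, 14, 15, 0]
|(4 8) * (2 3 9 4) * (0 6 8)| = |(0 6 8 2 3 9 4)| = 7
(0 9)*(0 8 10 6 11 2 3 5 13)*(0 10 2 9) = (2 3 5 13 10 6 11 9 8) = [0, 1, 3, 5, 4, 13, 11, 7, 2, 8, 6, 9, 12, 10]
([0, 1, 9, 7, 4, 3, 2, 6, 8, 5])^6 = (9)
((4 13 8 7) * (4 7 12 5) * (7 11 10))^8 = (4 12 13 5 8)(7 10 11)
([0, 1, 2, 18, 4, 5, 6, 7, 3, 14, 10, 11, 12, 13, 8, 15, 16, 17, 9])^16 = [0, 1, 2, 18, 4, 5, 6, 7, 3, 14, 10, 11, 12, 13, 8, 15, 16, 17, 9]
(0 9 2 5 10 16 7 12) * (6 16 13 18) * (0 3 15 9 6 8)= [6, 1, 5, 15, 4, 10, 16, 12, 0, 2, 13, 11, 3, 18, 14, 9, 7, 17, 8]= (0 6 16 7 12 3 15 9 2 5 10 13 18 8)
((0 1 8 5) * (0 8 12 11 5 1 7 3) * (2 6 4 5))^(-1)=(0 3 7)(1 8 5 4 6 2 11 12)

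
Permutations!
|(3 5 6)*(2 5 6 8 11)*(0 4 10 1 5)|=|(0 4 10 1 5 8 11 2)(3 6)|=8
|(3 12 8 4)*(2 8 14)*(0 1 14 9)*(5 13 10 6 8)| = 13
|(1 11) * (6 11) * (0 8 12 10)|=12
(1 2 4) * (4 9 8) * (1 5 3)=(1 2 9 8 4 5 3)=[0, 2, 9, 1, 5, 3, 6, 7, 4, 8]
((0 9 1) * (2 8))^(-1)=(0 1 9)(2 8)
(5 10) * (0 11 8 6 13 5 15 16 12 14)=(0 11 8 6 13 5 10 15 16 12 14)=[11, 1, 2, 3, 4, 10, 13, 7, 6, 9, 15, 8, 14, 5, 0, 16, 12]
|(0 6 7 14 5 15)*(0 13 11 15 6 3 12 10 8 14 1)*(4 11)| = 20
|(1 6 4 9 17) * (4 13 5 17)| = |(1 6 13 5 17)(4 9)| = 10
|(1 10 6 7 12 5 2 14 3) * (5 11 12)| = 8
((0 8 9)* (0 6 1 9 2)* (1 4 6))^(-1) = (0 2 8)(1 9)(4 6)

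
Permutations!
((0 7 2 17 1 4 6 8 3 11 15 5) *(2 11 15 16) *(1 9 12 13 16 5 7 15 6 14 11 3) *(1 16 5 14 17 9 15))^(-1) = (0 5 13 12 9 2 16 8 6 3 7 15 17 4 1)(11 14)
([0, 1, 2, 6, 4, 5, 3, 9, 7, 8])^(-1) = [0, 1, 2, 6, 4, 5, 3, 8, 9, 7]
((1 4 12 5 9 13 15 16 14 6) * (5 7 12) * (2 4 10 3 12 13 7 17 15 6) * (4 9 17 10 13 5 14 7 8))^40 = (17)(1 13 6)(3 12 10)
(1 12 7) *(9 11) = (1 12 7)(9 11) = [0, 12, 2, 3, 4, 5, 6, 1, 8, 11, 10, 9, 7]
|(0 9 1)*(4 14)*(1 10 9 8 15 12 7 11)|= |(0 8 15 12 7 11 1)(4 14)(9 10)|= 14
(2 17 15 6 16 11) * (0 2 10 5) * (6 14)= (0 2 17 15 14 6 16 11 10 5)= [2, 1, 17, 3, 4, 0, 16, 7, 8, 9, 5, 10, 12, 13, 6, 14, 11, 15]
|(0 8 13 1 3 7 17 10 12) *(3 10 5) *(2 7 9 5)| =|(0 8 13 1 10 12)(2 7 17)(3 9 5)| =6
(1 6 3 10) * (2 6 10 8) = (1 10)(2 6 3 8) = [0, 10, 6, 8, 4, 5, 3, 7, 2, 9, 1]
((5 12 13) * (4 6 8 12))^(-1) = (4 5 13 12 8 6)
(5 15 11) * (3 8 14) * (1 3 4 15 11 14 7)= [0, 3, 2, 8, 15, 11, 6, 1, 7, 9, 10, 5, 12, 13, 4, 14]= (1 3 8 7)(4 15 14)(5 11)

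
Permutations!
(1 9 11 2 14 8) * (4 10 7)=(1 9 11 2 14 8)(4 10 7)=[0, 9, 14, 3, 10, 5, 6, 4, 1, 11, 7, 2, 12, 13, 8]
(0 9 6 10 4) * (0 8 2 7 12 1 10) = (0 9 6)(1 10 4 8 2 7 12) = [9, 10, 7, 3, 8, 5, 0, 12, 2, 6, 4, 11, 1]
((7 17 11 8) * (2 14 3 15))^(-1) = ((2 14 3 15)(7 17 11 8))^(-1) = (2 15 3 14)(7 8 11 17)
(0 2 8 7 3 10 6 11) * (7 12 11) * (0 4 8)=(0 2)(3 10 6 7)(4 8 12 11)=[2, 1, 0, 10, 8, 5, 7, 3, 12, 9, 6, 4, 11]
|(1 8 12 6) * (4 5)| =|(1 8 12 6)(4 5)| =4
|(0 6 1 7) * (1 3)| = 5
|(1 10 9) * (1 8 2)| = 5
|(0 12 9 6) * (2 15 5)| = 12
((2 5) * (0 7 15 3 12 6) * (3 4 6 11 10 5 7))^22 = (15)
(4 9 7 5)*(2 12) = [0, 1, 12, 3, 9, 4, 6, 5, 8, 7, 10, 11, 2] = (2 12)(4 9 7 5)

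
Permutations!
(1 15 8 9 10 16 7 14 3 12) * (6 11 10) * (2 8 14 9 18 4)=[0, 15, 8, 12, 2, 5, 11, 9, 18, 6, 16, 10, 1, 13, 3, 14, 7, 17, 4]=(1 15 14 3 12)(2 8 18 4)(6 11 10 16 7 9)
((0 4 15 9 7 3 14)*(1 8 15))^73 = (0 4 1 8 15 9 7 3 14)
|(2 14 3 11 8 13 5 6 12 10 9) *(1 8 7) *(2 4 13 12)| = 14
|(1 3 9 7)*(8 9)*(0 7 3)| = |(0 7 1)(3 8 9)| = 3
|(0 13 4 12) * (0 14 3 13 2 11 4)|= |(0 2 11 4 12 14 3 13)|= 8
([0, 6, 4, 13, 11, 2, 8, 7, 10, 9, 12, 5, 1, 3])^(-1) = (1 12 10 8 6)(2 5 11 4)(3 13)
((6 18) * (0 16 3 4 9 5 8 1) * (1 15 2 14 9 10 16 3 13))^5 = ((0 3 4 10 16 13 1)(2 14 9 5 8 15)(6 18))^5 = (0 13 10 3 1 16 4)(2 15 8 5 9 14)(6 18)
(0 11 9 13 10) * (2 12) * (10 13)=(13)(0 11 9 10)(2 12)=[11, 1, 12, 3, 4, 5, 6, 7, 8, 10, 0, 9, 2, 13]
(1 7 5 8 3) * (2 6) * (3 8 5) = (8)(1 7 3)(2 6) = [0, 7, 6, 1, 4, 5, 2, 3, 8]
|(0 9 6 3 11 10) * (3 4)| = 7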